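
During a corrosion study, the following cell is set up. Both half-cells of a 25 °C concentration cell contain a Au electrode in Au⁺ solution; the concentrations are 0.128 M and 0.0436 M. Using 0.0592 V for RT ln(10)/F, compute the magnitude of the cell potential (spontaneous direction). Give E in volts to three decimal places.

For a concentration cell E°cell = 0. The 0.128 M side is the cathode (reduction is favoured where [Au⁺] is higher).
With n = 1, E = −(0.0592/1) log([Au⁺]ₐₙ/[Au⁺]꜀ₐₜ) = −(0.0592/1) log(0.0436/0.128) = −(0.0592/1)(-0.468) = +0.028 V.

+0.028 V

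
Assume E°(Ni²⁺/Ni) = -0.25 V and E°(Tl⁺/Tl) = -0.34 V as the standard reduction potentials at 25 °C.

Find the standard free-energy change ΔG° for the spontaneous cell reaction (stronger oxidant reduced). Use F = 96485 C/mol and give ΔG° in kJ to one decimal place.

Ni²⁺/Ni (E° = -0.25 V) is the cathode; Tl⁺/Tl (E° = -0.34 V) is the anode, so E°cell = +0.09 V.
Balancing electrons gives n = 2 (lcm of 2 and 1).
ΔG° = −nFE° = −(2)(96485)(+0.09) = -17,367 J = -17.4 kJ.

-17.4 kJ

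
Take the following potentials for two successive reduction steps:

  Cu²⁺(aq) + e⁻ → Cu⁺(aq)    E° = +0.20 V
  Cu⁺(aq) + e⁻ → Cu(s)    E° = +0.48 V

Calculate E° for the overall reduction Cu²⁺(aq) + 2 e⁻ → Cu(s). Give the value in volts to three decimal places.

+0.340 V

Standard free energies of sequential steps add: ΔG°₃ = ΔG°₁ + ΔG°₂, so n₃E°₃ = n₁E°₁ + n₂E°₂.
E°₃ = (1×+0.20 + 1×+0.48) / 2 = (+0.680) / 2 = +0.340 V.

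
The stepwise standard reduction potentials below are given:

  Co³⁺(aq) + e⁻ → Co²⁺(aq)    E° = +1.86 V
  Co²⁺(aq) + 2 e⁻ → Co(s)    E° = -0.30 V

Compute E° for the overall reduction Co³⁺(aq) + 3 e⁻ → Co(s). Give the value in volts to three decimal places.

Standard free energies of sequential steps add: ΔG°₃ = ΔG°₁ + ΔG°₂, so n₃E°₃ = n₁E°₁ + n₂E°₂.
E°₃ = (1×+1.86 + 2×-0.30) / 3 = (+1.260) / 3 = +0.420 V.
Simply averaging or adding the two E° values would be wrong; the electron-weighted sum is required.

+0.420 V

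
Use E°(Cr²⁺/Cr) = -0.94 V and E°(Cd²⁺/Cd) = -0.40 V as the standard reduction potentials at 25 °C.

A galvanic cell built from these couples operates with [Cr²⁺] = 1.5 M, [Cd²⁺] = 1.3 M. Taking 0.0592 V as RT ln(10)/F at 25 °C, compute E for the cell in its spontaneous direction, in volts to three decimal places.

+0.538 V

Cd²⁺/Cd is the cathode (higher E°), Cr²⁺/Cr the anode: E°cell = -0.40 − (-0.94) = +0.54 V, n = 2.
Overall: Cd²⁺(aq) + Cr(s) → Cd(s) + Cr²⁺(aq)
Q = [Cr²⁺] / ([Cd²⁺]); log Q = 0.062.
E = E° − (0.0592/n) log Q = +0.54 − (0.0592/2)(0.062) = +0.538 V.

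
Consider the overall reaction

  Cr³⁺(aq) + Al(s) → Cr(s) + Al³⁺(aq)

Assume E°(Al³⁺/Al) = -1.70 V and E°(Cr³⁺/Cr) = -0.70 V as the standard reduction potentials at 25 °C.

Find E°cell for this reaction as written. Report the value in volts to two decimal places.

The Cr³⁺/Cr couple has the higher reduction potential, so it is the cathode; Al³⁺/Al is oxidised at the anode.
E°cell = E°(cathode) − E°(anode) = (-0.70) − (-1.70) = +1.00 V.

+1.00 V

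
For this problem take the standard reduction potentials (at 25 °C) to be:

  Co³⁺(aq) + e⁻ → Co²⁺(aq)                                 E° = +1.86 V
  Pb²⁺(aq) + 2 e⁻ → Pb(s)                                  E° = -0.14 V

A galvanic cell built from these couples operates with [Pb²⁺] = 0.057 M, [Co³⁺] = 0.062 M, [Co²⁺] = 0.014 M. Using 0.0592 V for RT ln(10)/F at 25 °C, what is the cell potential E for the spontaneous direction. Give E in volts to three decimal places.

Co³⁺/Co²⁺ is the cathode (higher E°), Pb²⁺/Pb the anode: E°cell = +1.86 − (-0.14) = +2.00 V, n = 2.
Overall: 2 Co³⁺(aq) + Pb(s) → 2 Co²⁺(aq) + Pb²⁺(aq)
Q = [Co²⁺]^2·[Pb²⁺] / ([Co³⁺]^2); log Q = -2.537.
E = E° − (0.0592/n) log Q = +2.00 − (0.0592/2)(-2.537) = +2.075 V.

+2.075 V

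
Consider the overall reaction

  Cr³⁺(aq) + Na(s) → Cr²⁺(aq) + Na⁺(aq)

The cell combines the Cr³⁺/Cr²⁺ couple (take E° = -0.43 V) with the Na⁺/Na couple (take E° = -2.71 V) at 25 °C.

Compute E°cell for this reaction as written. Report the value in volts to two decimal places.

+2.28 V

The Cr³⁺/Cr²⁺ couple has the higher reduction potential, so it is the cathode; Na⁺/Na is oxidised at the anode.
E°cell = E°(cathode) − E°(anode) = (-0.43) − (-2.71) = +2.28 V.
Since E°cell > 0, the reaction is spontaneous under standard conditions.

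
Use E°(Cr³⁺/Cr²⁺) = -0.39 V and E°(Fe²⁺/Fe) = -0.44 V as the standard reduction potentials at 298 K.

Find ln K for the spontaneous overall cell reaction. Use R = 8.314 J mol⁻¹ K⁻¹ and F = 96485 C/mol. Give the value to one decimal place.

3.9

Cathode: Cr³⁺/Cr²⁺; anode: Fe²⁺/Fe. E°cell = (-0.39) − (-0.44) = +0.05 V, with n = 2.
ΔG° = −nFE° = −RT ln K, so ln K = nFE°/(RT) = (2)(96485)(+0.05) / ((8.314)(298)) = 3.894.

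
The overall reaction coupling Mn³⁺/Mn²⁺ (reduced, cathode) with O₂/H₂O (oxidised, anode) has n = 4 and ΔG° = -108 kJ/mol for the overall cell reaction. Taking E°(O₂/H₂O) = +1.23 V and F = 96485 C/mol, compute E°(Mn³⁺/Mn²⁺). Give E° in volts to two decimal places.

+1.51 V

E°cell = −ΔG°/(nF) = −(-108×10³)/((4)(96485)) = +0.280 V.
Since Mn³⁺/Mn²⁺ is the cathode and O₂/H₂O the anode, E°cell = E°(Mn³⁺/Mn²⁺) − E°(O₂/H₂O).
So E°(Mn³⁺/Mn²⁺) = E°cell + E°(O₂/H₂O) = +0.280 + (+1.23) = +1.51 V.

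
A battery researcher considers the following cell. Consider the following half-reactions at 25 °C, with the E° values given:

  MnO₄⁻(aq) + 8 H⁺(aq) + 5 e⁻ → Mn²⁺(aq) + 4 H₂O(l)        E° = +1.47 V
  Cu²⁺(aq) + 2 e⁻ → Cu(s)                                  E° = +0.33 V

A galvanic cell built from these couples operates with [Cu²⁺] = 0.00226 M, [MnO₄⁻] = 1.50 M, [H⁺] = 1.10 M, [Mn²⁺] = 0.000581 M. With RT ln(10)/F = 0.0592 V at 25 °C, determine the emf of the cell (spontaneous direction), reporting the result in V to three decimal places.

MnO₄⁻/Mn²⁺ is the cathode (higher E°), Cu²⁺/Cu the anode: E°cell = +1.47 − (+0.33) = +1.14 V, n = 10.
Overall: 2 MnO₄⁻(aq) + 16 H⁺(aq) + 5 Cu(s) → 2 Mn²⁺(aq) + 8 H₂O(l) + 5 Cu²⁺(aq)
Q = [Mn²⁺]^2·[Cu²⁺]^5 / ([MnO₄⁻]^2·[H⁺]^16); log Q = -20.716.
E = E° − (0.0592/n) log Q = +1.14 − (0.0592/10)(-20.716) = +1.263 V.

+1.263 V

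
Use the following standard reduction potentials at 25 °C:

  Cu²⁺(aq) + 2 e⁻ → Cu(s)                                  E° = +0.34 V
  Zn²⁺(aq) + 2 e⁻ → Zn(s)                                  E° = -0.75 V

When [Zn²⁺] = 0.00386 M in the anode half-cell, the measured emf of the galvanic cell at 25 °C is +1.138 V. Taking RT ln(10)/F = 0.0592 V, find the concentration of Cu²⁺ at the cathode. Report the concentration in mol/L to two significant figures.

Cu²⁺/Cu is the cathode, Zn²⁺/Zn the anode: E°cell = +1.09 V, n = 2.
Overall reaction: Cu²⁺(aq) + Zn(s) → Cu(s) + Zn²⁺(aq); Q = [Zn²⁺]^1/[Cu²⁺]^1.
From E = E° − (0.0592/n) log Q: log Q = (E° − E)·n/0.0592 = (+1.09 − (+1.138))·2/0.0592 = -1.6216.
So 1·log[Cu²⁺] = 1·log(0.00386) − log Q = -2.4134 − (-1.6216) = -0.7918; [Cu²⁺] = 10^(-0.7918) ≈ 0.16 M.

0.16 M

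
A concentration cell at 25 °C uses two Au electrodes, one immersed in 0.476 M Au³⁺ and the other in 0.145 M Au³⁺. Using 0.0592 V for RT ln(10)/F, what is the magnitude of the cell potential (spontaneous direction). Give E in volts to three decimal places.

+0.010 V

For a concentration cell E°cell = 0. The 0.476 M side is the cathode (reduction is favoured where [Au³⁺] is higher).
With n = 3, E = −(0.0592/3) log([Au³⁺]ₐₙ/[Au³⁺]꜀ₐₜ) = −(0.0592/3) log(0.145/0.476) = −(0.0592/3)(-0.516) = +0.010 V.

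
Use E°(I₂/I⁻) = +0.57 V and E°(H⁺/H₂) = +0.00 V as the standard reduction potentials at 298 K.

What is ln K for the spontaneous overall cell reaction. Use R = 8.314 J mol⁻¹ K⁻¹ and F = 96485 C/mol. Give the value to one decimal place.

Cathode: I₂/I⁻; anode: H⁺/H₂. E°cell = (+0.57) − (+0.00) = +0.57 V, with n = 2.
ΔG° = −nFE° = −RT ln K, so ln K = nFE°/(RT) = (2)(96485)(+0.57) / ((8.314)(298)) = 44.395.

44.4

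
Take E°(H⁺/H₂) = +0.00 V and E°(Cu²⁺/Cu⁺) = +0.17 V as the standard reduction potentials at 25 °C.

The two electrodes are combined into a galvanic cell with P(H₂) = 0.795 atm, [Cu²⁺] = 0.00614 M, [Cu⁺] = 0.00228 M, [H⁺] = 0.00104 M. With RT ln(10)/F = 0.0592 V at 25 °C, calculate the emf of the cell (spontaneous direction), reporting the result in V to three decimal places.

+0.369 V

Cu²⁺/Cu⁺ is the cathode (higher E°), H⁺/H₂ the anode: E°cell = +0.17 − (+0.00) = +0.17 V, n = 2.
Overall: 2 Cu²⁺(aq) + H₂(g) → 2 Cu⁺(aq) + 2 H⁺(aq)
Q = [Cu⁺]^2·[H⁺]^2 / ([Cu²⁺]^2·P(H₂)); log Q = -6.727.
E = E° − (0.0592/n) log Q = +0.17 − (0.0592/2)(-6.727) = +0.369 V.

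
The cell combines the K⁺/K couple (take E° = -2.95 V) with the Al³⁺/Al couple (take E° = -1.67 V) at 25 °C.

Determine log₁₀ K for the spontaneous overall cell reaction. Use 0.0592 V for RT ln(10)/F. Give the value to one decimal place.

Cathode: Al³⁺/Al; anode: K⁺/K. E°cell = +1.28 V, n = 3.
log K = nE°cell / 0.0592 = (3)(+1.28) / 0.0592 = 64.9.

64.9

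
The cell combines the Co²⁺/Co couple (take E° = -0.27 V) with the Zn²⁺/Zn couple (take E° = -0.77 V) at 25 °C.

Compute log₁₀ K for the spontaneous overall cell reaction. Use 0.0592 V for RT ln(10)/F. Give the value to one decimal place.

16.9

Cathode: Co²⁺/Co; anode: Zn²⁺/Zn. E°cell = +0.50 V, n = 2.
log K = nE°cell / 0.0592 = (2)(+0.50) / 0.0592 = 16.9.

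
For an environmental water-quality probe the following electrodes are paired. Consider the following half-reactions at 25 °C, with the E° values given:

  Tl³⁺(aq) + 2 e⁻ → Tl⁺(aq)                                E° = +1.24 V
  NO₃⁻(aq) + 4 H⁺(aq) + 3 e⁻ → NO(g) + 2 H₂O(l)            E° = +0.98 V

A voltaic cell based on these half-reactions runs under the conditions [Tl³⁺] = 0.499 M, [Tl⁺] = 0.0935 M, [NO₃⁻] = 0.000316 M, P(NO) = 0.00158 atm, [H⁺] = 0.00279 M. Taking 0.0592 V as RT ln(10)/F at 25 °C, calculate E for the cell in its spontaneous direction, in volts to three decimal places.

Tl³⁺/Tl⁺ is the cathode (higher E°), NO₃⁻/NO the anode: E°cell = +1.24 − (+0.98) = +0.26 V, n = 6.
Overall: 3 Tl³⁺(aq) + 2 NO(g) + 4 H₂O(l) → 3 Tl⁺(aq) + 2 NO₃⁻(aq) + 8 H⁺(aq)
Q = [Tl⁺]^3·[NO₃⁻]^2·[H⁺]^8 / ([Tl³⁺]^3·P(NO)^2); log Q = -24.015.
E = E° − (0.0592/n) log Q = +0.26 − (0.0592/6)(-24.015) = +0.497 V.

+0.497 V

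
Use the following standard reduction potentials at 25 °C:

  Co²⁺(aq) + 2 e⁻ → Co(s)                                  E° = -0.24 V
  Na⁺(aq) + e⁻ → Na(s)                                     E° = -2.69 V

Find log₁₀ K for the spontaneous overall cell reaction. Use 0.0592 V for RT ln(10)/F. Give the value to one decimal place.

Cathode: Co²⁺/Co; anode: Na⁺/Na. E°cell = +2.45 V, n = 2.
log K = nE°cell / 0.0592 = (2)(+2.45) / 0.0592 = 82.8.

82.8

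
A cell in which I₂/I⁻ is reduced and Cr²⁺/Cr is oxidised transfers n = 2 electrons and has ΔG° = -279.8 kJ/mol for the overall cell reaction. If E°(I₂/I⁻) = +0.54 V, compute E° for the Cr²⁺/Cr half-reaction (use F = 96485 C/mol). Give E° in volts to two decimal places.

E°cell = −ΔG°/(nF) = −(-279.8×10³)/((2)(96485)) = +1.450 V.
Since I₂/I⁻ is the cathode and Cr²⁺/Cr the anode, E°cell = E°(I₂/I⁻) − E°(Cr²⁺/Cr).
So E°(Cr²⁺/Cr) = E°(I₂/I⁻) − E°cell = (+0.54) − (+1.450) = -0.91 V.

-0.91 V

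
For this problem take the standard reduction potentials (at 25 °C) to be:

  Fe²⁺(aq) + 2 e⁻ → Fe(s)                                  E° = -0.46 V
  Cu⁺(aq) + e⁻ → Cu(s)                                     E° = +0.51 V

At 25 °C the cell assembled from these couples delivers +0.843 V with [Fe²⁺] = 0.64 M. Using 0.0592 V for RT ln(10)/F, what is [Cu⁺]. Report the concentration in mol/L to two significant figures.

0.0057 M

Cu⁺/Cu is the cathode, Fe²⁺/Fe the anode: E°cell = +0.97 V, n = 2.
Overall reaction: 2 Cu⁺(aq) + Fe(s) → 2 Cu(s) + Fe²⁺(aq); Q = [Fe²⁺]^1/[Cu⁺]^2.
From E = E° − (0.0592/n) log Q: log Q = (E° − E)·n/0.0592 = (+0.97 − (+0.843))·2/0.0592 = 4.2905.
So 2·log[Cu⁺] = 1·log(0.64) − log Q = -0.1938 − (4.2905) = -4.4843; log[Cu⁺] = -4.4843 / 2 = -2.2422; [Cu⁺] = 10^(-2.2422) ≈ 0.0057 M.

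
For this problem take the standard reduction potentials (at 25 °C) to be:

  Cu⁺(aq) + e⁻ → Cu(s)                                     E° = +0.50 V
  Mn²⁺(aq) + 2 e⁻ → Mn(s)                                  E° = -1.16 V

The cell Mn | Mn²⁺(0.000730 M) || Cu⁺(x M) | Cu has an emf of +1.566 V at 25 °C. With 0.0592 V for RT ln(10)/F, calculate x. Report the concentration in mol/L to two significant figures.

Cu⁺/Cu is the cathode, Mn²⁺/Mn the anode: E°cell = +1.66 V, n = 2.
Overall reaction: 2 Cu⁺(aq) + Mn(s) → 2 Cu(s) + Mn²⁺(aq); Q = [Mn²⁺]^1/[Cu⁺]^2.
From E = E° − (0.0592/n) log Q: log Q = (E° − E)·n/0.0592 = (+1.66 − (+1.566))·2/0.0592 = 3.1757.
So 2·log[Cu⁺] = 1·log(0.00073) − log Q = -3.1367 − (3.1757) = -6.3124; log[Cu⁺] = -6.3124 / 2 = -3.1562; [Cu⁺] = 10^(-3.1562) ≈ 0.00070 M.

0.00070 M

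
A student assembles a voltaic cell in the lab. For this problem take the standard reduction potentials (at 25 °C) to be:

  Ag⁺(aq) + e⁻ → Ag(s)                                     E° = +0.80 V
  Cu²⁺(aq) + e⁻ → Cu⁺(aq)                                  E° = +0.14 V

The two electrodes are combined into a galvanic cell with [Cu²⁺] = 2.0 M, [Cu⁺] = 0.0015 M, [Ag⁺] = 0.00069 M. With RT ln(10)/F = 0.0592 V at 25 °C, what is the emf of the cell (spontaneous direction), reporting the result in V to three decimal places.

Ag⁺/Ag is the cathode (higher E°), Cu²⁺/Cu⁺ the anode: E°cell = +0.80 − (+0.14) = +0.66 V, n = 1.
Overall: Ag⁺(aq) + Cu⁺(aq) → Ag(s) + Cu²⁺(aq)
Q = [Cu²⁺] / ([Ag⁺]·[Cu⁺]); log Q = 6.286.
E = E° − (0.0592/n) log Q = +0.66 − (0.0592/1)(6.286) = +0.288 V.

+0.288 V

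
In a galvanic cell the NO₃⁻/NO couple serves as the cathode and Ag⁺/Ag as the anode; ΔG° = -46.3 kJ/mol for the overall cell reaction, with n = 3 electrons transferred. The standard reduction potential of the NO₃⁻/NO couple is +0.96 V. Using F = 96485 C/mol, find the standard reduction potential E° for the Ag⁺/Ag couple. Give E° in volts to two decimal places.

E°cell = −ΔG°/(nF) = −(-46.3×10³)/((3)(96485)) = +0.160 V.
Since NO₃⁻/NO is the cathode and Ag⁺/Ag the anode, E°cell = E°(NO₃⁻/NO) − E°(Ag⁺/Ag).
So E°(Ag⁺/Ag) = E°(NO₃⁻/NO) − E°cell = (+0.96) − (+0.160) = +0.80 V.

+0.80 V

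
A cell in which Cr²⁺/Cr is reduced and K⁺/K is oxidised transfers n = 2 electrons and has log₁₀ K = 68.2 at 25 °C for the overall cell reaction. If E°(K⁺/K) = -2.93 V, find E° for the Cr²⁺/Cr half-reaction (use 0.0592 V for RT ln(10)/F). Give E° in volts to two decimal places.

E°cell = (0.0592/n)·log K = (0.0592/2)(68.2) = +2.019 V.
Since Cr²⁺/Cr is the cathode and K⁺/K the anode, E°cell = E°(Cr²⁺/Cr) − E°(K⁺/K).
So E°(Cr²⁺/Cr) = E°cell + E°(K⁺/K) = +2.019 + (-2.93) = -0.91 V.

-0.91 V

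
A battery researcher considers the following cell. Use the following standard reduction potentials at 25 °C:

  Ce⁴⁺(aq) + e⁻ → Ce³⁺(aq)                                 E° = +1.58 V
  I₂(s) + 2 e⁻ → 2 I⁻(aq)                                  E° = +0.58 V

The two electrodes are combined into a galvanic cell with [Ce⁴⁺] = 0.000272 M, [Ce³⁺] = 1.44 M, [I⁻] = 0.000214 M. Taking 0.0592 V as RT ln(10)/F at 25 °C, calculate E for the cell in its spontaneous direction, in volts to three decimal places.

+0.562 V

Ce⁴⁺/Ce³⁺ is the cathode (higher E°), I₂/I⁻ the anode: E°cell = +1.58 − (+0.58) = +1.00 V, n = 2.
Overall: 2 Ce⁴⁺(aq) + 2 I⁻(aq) → 2 Ce³⁺(aq) + I₂(s)
Q = [Ce³⁺]^2 / ([Ce⁴⁺]^2·[I⁻]^2); log Q = 14.787.
E = E° − (0.0592/n) log Q = +1.00 − (0.0592/2)(14.787) = +0.562 V.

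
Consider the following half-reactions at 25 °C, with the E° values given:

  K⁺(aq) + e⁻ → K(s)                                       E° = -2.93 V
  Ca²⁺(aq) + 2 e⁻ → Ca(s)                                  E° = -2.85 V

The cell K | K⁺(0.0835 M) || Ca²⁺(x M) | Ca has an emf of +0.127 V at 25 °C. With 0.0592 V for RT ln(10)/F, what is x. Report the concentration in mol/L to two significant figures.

Ca²⁺/Ca is the cathode, K⁺/K the anode: E°cell = +0.08 V, n = 2.
Overall reaction: Ca²⁺(aq) + 2 K(s) → Ca(s) + 2 K⁺(aq); Q = [K⁺]^2/[Ca²⁺]^1.
From E = E° − (0.0592/n) log Q: log Q = (E° − E)·n/0.0592 = (+0.08 − (+0.127))·2/0.0592 = -1.5878.
So 1·log[Ca²⁺] = 2·log(0.0835) − log Q = -2.1566 − (-1.5878) = -0.5688; [Ca²⁺] = 10^(-0.5688) ≈ 0.27 M.

0.27 M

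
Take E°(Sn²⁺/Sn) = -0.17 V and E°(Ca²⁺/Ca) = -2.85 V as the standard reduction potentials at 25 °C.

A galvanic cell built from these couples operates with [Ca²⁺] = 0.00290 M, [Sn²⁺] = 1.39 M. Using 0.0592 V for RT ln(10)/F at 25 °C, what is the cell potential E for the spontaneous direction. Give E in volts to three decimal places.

+2.759 V

Sn²⁺/Sn is the cathode (higher E°), Ca²⁺/Ca the anode: E°cell = -0.17 − (-2.85) = +2.68 V, n = 2.
Overall: Sn²⁺(aq) + Ca(s) → Sn(s) + Ca²⁺(aq)
Q = [Ca²⁺] / ([Sn²⁺]); log Q = -2.681.
E = E° − (0.0592/n) log Q = +2.68 − (0.0592/2)(-2.681) = +2.759 V.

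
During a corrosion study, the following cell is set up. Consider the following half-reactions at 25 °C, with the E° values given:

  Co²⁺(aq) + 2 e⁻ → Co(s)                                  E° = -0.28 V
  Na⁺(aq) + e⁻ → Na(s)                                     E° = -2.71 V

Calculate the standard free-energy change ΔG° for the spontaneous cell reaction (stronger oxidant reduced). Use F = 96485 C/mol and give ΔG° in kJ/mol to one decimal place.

-468.9 kJ/mol

Co²⁺/Co (E° = -0.28 V) is the cathode; Na⁺/Na (E° = -2.71 V) is the anode, so E°cell = +2.43 V.
Balancing electrons gives n = 2 (lcm of 2 and 1).
ΔG° = −nFE° = −(2)(96485)(+2.43) = -468,917 J = -468.9 kJ/mol.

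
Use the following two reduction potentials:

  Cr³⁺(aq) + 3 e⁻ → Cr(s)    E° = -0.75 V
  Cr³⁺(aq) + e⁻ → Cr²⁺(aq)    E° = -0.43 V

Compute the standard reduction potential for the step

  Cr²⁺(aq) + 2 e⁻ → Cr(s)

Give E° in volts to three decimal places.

-0.910 V

Sequential free energies add, so n₃E°₃ = n₁E°₁ + n₂E°₂.
With n₃ = 3, and the known step contributing 1×(-0.43) V, the unknown satisfies 2·E° = 3×(-0.75) − 1×(-0.43) = -1.820.
E° = -1.820 / 2 = -0.910 V.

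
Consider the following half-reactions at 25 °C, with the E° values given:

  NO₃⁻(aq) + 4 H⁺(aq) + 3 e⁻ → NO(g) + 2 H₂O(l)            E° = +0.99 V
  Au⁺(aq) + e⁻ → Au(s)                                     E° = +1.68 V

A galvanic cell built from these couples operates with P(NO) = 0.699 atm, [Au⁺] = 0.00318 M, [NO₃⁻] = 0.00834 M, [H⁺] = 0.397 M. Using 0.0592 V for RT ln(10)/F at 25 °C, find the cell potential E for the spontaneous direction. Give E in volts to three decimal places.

+0.612 V

Au⁺/Au is the cathode (higher E°), NO₃⁻/NO the anode: E°cell = +1.68 − (+0.99) = +0.69 V, n = 3.
Overall: 3 Au⁺(aq) + NO(g) + 2 H₂O(l) → 3 Au(s) + NO₃⁻(aq) + 4 H⁺(aq)
Q = [NO₃⁻]·[H⁺]^4 / ([Au⁺]^3·P(NO)); log Q = 3.965.
E = E° − (0.0592/n) log Q = +0.69 − (0.0592/3)(3.965) = +0.612 V.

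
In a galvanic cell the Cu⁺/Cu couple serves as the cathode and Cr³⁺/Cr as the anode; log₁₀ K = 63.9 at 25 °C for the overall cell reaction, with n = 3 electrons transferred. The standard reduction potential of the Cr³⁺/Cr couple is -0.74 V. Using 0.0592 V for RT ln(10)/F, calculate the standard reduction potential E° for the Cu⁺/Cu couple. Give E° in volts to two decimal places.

+0.52 V

E°cell = (0.0592/n)·log K = (0.0592/3)(63.9) = +1.261 V.
Since Cu⁺/Cu is the cathode and Cr³⁺/Cr the anode, E°cell = E°(Cu⁺/Cu) − E°(Cr³⁺/Cr).
So E°(Cu⁺/Cu) = E°cell + E°(Cr³⁺/Cr) = +1.261 + (-0.74) = +0.52 V.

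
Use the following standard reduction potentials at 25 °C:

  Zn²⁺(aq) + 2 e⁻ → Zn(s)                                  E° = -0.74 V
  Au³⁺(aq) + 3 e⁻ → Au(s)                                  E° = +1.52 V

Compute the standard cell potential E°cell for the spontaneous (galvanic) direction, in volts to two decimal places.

+2.26 V

The Au³⁺/Au couple has the higher reduction potential, so it is the cathode; Zn²⁺/Zn is oxidised at the anode.
E°cell = E°(cathode) − E°(anode) = (+1.52) − (-0.74) = +2.26 V.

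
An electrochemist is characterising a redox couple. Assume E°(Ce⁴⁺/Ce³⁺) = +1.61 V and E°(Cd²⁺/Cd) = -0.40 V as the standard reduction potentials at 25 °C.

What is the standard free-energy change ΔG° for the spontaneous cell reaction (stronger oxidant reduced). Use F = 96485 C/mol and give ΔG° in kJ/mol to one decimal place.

Ce⁴⁺/Ce³⁺ (E° = +1.61 V) is the cathode; Cd²⁺/Cd (E° = -0.40 V) is the anode, so E°cell = +2.01 V.
Balancing electrons gives n = 2 (lcm of 1 and 2).
ΔG° = −nFE° = −(2)(96485)(+2.01) = -387,870 J = -387.9 kJ/mol.

-387.9 kJ/mol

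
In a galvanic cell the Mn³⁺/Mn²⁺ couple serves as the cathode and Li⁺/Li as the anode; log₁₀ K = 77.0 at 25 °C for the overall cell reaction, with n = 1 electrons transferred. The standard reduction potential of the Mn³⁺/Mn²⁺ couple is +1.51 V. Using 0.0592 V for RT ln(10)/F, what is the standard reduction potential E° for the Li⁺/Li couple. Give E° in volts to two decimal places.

-3.05 V

E°cell = (0.0592/n)·log K = (0.0592/1)(77.0) = +4.558 V.
Since Mn³⁺/Mn²⁺ is the cathode and Li⁺/Li the anode, E°cell = E°(Mn³⁺/Mn²⁺) − E°(Li⁺/Li).
So E°(Li⁺/Li) = E°(Mn³⁺/Mn²⁺) − E°cell = (+1.51) − (+4.558) = -3.05 V.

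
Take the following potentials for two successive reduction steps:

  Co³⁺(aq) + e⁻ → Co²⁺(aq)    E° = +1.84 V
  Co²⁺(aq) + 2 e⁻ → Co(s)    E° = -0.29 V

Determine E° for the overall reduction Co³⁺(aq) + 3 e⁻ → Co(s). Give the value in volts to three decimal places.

+0.420 V

Adding the free-energy changes (−nFE°) of the two steps gives −n₃FE°₃ = −n₁FE°₁ − n₂FE°₂.
E°₃ = (1×+1.84 + 2×-0.29) / 3 = (+1.260) / 3 = +0.420 V.
E° values themselves are not directly additive — weighting by electron count is essential.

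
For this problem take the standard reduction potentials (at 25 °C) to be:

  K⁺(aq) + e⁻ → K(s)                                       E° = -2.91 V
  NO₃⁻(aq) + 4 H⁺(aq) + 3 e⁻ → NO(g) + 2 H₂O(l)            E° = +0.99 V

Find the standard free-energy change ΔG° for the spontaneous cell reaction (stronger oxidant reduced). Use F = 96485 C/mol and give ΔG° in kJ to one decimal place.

NO₃⁻/NO (E° = +0.99 V) is the cathode; K⁺/K (E° = -2.91 V) is the anode, so E°cell = +3.90 V.
Balancing electrons gives n = 3 (lcm of 3 and 1).
ΔG° = −nFE° = −(3)(96485)(+3.90) = -1,128,874 J = -1128.9 kJ.

-1128.9 kJ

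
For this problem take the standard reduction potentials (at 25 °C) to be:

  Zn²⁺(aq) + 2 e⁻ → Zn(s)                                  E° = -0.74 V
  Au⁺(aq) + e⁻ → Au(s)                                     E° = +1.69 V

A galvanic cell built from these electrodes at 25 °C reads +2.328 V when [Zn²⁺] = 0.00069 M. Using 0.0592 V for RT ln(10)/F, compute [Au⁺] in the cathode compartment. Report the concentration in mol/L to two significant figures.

Au⁺/Au is the cathode, Zn²⁺/Zn the anode: E°cell = +2.43 V, n = 2.
Overall reaction: 2 Au⁺(aq) + Zn(s) → 2 Au(s) + Zn²⁺(aq); Q = [Zn²⁺]^1/[Au⁺]^2.
From E = E° − (0.0592/n) log Q: log Q = (E° − E)·n/0.0592 = (+2.43 − (+2.328))·2/0.0592 = 3.4459.
So 2·log[Au⁺] = 1·log(0.00069) − log Q = -3.1612 − (3.4459) = -6.6071; log[Au⁺] = -6.6071 / 2 = -3.3035; [Au⁺] = 10^(-3.3035) ≈ 0.00050 M.

0.00050 M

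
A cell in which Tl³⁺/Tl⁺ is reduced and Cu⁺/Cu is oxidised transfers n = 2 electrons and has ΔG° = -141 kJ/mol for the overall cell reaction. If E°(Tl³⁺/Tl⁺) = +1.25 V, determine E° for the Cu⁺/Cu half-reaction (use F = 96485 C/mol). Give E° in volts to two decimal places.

E°cell = −ΔG°/(nF) = −(-141×10³)/((2)(96485)) = +0.731 V.
Since Tl³⁺/Tl⁺ is the cathode and Cu⁺/Cu the anode, E°cell = E°(Tl³⁺/Tl⁺) − E°(Cu⁺/Cu).
So E°(Cu⁺/Cu) = E°(Tl³⁺/Tl⁺) − E°cell = (+1.25) − (+0.731) = +0.52 V.

+0.52 V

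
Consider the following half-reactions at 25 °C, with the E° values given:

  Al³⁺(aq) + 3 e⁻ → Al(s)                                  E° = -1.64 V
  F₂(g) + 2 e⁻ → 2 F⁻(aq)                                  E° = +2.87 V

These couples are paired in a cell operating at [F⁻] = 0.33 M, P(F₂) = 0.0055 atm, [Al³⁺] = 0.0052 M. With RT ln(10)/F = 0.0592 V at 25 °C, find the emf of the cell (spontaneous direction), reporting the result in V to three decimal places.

+4.517 V

F₂/F⁻ is the cathode (higher E°), Al³⁺/Al the anode: E°cell = +2.87 − (-1.64) = +4.51 V, n = 6.
Overall: 3 F₂(g) + 2 Al(s) → 6 F⁻(aq) + 2 Al³⁺(aq)
Q = [F⁻]^6·[Al³⁺]^2 / (P(F₂)^3); log Q = -0.678.
E = E° − (0.0592/n) log Q = +4.51 − (0.0592/6)(-0.678) = +4.517 V.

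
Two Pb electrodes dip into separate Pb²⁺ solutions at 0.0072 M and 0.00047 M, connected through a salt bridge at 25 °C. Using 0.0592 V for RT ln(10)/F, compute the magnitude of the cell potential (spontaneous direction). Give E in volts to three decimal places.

For a concentration cell E°cell = 0. The 0.0072 M side is the cathode (reduction is favoured where [Pb²⁺] is higher).
With n = 2, E = −(0.0592/2) log([Pb²⁺]ₐₙ/[Pb²⁺]꜀ₐₜ) = −(0.0592/2) log(0.00047/0.0072) = −(0.0592/2)(-1.185) = +0.035 V.

+0.035 V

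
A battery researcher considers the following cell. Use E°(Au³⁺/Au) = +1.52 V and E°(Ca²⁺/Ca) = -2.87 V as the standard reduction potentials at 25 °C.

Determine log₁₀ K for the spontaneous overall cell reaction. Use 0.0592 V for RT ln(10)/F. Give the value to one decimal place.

Cathode: Au³⁺/Au; anode: Ca²⁺/Ca. E°cell = +4.39 V, n = 6.
log K = nE°cell / 0.0592 = (6)(+4.39) / 0.0592 = 444.9.

444.9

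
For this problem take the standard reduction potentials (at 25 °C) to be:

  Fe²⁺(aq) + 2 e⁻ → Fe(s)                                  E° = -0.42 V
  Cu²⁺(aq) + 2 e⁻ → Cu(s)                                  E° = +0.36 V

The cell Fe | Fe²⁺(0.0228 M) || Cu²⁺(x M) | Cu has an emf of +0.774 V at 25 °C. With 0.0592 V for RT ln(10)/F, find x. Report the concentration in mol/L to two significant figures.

Cu²⁺/Cu is the cathode, Fe²⁺/Fe the anode: E°cell = +0.78 V, n = 2.
Overall reaction: Cu²⁺(aq) + Fe(s) → Cu(s) + Fe²⁺(aq); Q = [Fe²⁺]^1/[Cu²⁺]^1.
From E = E° − (0.0592/n) log Q: log Q = (E° − E)·n/0.0592 = (+0.78 − (+0.774))·2/0.0592 = 0.2027.
So 1·log[Cu²⁺] = 1·log(0.0228) − log Q = -1.6421 − (0.2027) = -1.8448; [Cu²⁺] = 10^(-1.8448) ≈ 0.014 M.

0.014 M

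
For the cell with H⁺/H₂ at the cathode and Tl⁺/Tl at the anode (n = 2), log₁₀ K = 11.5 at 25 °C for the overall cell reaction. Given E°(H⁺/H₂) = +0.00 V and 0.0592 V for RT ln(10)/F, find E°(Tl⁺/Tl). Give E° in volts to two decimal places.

E°cell = (0.0592/n)·log K = (0.0592/2)(11.5) = +0.340 V.
Since H⁺/H₂ is the cathode and Tl⁺/Tl the anode, E°cell = E°(H⁺/H₂) − E°(Tl⁺/Tl).
So E°(Tl⁺/Tl) = E°(H⁺/H₂) − E°cell = (+0.00) − (+0.340) = -0.34 V.

-0.34 V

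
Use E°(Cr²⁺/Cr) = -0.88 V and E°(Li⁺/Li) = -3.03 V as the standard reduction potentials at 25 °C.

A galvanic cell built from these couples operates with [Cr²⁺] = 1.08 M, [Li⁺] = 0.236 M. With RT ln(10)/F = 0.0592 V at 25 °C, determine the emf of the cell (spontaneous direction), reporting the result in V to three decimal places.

Cr²⁺/Cr is the cathode (higher E°), Li⁺/Li the anode: E°cell = -0.88 − (-3.03) = +2.15 V, n = 2.
Overall: Cr²⁺(aq) + 2 Li(s) → Cr(s) + 2 Li⁺(aq)
Q = [Li⁺]^2 / ([Cr²⁺]); log Q = -1.288.
E = E° − (0.0592/n) log Q = +2.15 − (0.0592/2)(-1.288) = +2.188 V.

+2.188 V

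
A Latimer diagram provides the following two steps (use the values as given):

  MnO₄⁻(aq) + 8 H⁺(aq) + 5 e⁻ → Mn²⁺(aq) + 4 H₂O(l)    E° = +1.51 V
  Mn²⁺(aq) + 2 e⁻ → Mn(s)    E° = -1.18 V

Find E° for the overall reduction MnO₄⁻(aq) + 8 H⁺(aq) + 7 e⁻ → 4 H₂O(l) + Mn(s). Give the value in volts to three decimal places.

+0.741 V

Standard free energies of sequential steps add: ΔG°₃ = ΔG°₁ + ΔG°₂, so n₃E°₃ = n₁E°₁ + n₂E°₂.
E°₃ = (5×+1.51 + 2×-1.18) / 7 = (+5.190) / 7 = +0.741 V.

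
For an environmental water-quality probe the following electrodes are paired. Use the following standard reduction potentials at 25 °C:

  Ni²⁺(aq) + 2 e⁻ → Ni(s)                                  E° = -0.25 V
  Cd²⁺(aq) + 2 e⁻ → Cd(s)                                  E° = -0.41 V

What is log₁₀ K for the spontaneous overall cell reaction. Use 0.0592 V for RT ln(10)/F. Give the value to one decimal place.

Cathode: Ni²⁺/Ni; anode: Cd²⁺/Cd. E°cell = +0.16 V, n = 2.
log K = nE°cell / 0.0592 = (2)(+0.16) / 0.0592 = 5.4.

5.4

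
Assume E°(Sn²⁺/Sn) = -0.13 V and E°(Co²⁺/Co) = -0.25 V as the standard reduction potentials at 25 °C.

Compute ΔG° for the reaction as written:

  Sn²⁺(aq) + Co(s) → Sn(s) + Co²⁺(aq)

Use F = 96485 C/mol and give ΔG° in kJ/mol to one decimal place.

-23.2 kJ/mol

As written, Sn²⁺/Sn is reduced (cathode) and Co²⁺/Co is oxidised (anode), so E°cell = (-0.13) − (-0.25) = +0.12 V.
Balancing electrons gives n = 2.
ΔG° = −nFE° = −(2)(96485)(+0.12) = -23,156 J = -23.2 kJ/mol.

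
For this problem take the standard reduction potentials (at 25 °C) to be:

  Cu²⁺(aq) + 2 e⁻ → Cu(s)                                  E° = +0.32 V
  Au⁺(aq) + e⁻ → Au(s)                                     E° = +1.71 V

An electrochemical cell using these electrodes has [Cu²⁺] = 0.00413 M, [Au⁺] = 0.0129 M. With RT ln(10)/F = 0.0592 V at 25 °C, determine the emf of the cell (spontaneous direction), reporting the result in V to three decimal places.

Au⁺/Au is the cathode (higher E°), Cu²⁺/Cu the anode: E°cell = +1.71 − (+0.32) = +1.39 V, n = 2.
Overall: 2 Au⁺(aq) + Cu(s) → 2 Au(s) + Cu²⁺(aq)
Q = [Cu²⁺] / ([Au⁺]^2); log Q = 1.395.
E = E° − (0.0592/n) log Q = +1.39 − (0.0592/2)(1.395) = +1.349 V.

+1.349 V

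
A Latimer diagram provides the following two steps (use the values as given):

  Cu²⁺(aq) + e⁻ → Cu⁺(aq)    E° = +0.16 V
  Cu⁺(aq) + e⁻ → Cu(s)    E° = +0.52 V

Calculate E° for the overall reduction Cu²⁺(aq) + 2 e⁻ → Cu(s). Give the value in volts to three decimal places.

Since ΔG° = −nFE° is additive over sequential reductions, n₃E°₃ = n₁E°₁ + n₂E°₂.
E°₃ = (1×+0.16 + 1×+0.52) / 2 = (+0.680) / 2 = +0.340 V.

+0.340 V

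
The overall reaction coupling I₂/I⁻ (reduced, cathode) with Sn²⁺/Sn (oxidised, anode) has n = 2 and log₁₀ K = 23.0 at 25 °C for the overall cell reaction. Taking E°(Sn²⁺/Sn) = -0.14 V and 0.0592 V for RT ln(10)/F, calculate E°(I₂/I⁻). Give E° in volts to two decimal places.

+0.54 V

E°cell = (0.0592/n)·log K = (0.0592/2)(23.0) = +0.681 V.
Since I₂/I⁻ is the cathode and Sn²⁺/Sn the anode, E°cell = E°(I₂/I⁻) − E°(Sn²⁺/Sn).
So E°(I₂/I⁻) = E°cell + E°(Sn²⁺/Sn) = +0.681 + (-0.14) = +0.54 V.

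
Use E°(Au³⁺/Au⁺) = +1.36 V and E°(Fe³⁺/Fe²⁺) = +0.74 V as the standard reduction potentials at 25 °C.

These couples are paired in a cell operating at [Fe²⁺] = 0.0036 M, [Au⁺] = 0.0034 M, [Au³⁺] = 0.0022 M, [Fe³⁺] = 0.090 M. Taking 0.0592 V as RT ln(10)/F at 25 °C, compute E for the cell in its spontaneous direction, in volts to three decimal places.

Au³⁺/Au⁺ is the cathode (higher E°), Fe³⁺/Fe²⁺ the anode: E°cell = +1.36 − (+0.74) = +0.62 V, n = 2.
Overall: Au³⁺(aq) + 2 Fe²⁺(aq) → Au⁺(aq) + 2 Fe³⁺(aq)
Q = [Au⁺]·[Fe³⁺]^2 / ([Au³⁺]·[Fe²⁺]^2); log Q = 2.985.
E = E° − (0.0592/n) log Q = +0.62 − (0.0592/2)(2.985) = +0.532 V.

+0.532 V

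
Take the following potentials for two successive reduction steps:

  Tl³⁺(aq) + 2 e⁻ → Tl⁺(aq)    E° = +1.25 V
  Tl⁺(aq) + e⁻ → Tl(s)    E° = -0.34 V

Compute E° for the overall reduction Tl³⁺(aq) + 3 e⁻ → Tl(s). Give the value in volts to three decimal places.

+0.720 V

Adding the free-energy changes (−nFE°) of the two steps gives −n₃FE°₃ = −n₁FE°₁ − n₂FE°₂.
E°₃ = (2×+1.25 + 1×-0.34) / 3 = (+2.160) / 3 = +0.720 V.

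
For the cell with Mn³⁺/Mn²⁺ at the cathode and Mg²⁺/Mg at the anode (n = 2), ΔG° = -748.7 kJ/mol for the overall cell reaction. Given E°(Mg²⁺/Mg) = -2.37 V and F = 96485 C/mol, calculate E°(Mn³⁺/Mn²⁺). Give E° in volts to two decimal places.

+1.51 V

E°cell = −ΔG°/(nF) = −(-748.7×10³)/((2)(96485)) = +3.880 V.
Since Mn³⁺/Mn²⁺ is the cathode and Mg²⁺/Mg the anode, E°cell = E°(Mn³⁺/Mn²⁺) − E°(Mg²⁺/Mg).
So E°(Mn³⁺/Mn²⁺) = E°cell + E°(Mg²⁺/Mg) = +3.880 + (-2.37) = +1.51 V.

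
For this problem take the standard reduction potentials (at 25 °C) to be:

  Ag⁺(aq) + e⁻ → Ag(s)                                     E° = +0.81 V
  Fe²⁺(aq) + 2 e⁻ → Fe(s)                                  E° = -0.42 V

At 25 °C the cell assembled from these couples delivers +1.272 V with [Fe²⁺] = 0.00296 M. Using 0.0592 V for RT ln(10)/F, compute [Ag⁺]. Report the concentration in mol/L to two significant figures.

0.28 M

Ag⁺/Ag is the cathode, Fe²⁺/Fe the anode: E°cell = +1.23 V, n = 2.
Overall reaction: 2 Ag⁺(aq) + Fe(s) → 2 Ag(s) + Fe²⁺(aq); Q = [Fe²⁺]^1/[Ag⁺]^2.
From E = E° − (0.0592/n) log Q: log Q = (E° − E)·n/0.0592 = (+1.23 − (+1.272))·2/0.0592 = -1.4189.
So 2·log[Ag⁺] = 1·log(0.00296) − log Q = -2.5287 − (-1.4189) = -1.1098; log[Ag⁺] = -1.1098 / 2 = -0.5549; [Ag⁺] = 10^(-0.5549) ≈ 0.28 M.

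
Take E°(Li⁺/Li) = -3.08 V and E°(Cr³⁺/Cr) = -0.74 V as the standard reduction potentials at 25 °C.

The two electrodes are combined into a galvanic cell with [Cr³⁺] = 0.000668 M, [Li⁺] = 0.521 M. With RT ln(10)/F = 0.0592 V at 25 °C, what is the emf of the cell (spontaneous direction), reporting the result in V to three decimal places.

Cr³⁺/Cr is the cathode (higher E°), Li⁺/Li the anode: E°cell = -0.74 − (-3.08) = +2.34 V, n = 3.
Overall: Cr³⁺(aq) + 3 Li(s) → Cr(s) + 3 Li⁺(aq)
Q = [Li⁺]^3 / ([Cr³⁺]); log Q = 2.326.
E = E° − (0.0592/n) log Q = +2.34 − (0.0592/3)(2.326) = +2.294 V.

+2.294 V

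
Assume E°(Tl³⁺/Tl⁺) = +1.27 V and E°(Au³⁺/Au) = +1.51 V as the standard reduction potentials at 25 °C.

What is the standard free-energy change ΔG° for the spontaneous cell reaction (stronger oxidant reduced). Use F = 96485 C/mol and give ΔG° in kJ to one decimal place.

-138.9 kJ

Au³⁺/Au (E° = +1.51 V) is the cathode; Tl³⁺/Tl⁺ (E° = +1.27 V) is the anode, so E°cell = +0.24 V.
Balancing electrons gives n = 6 (lcm of 3 and 2).
ΔG° = −nFE° = −(6)(96485)(+0.24) = -138,938 J = -138.9 kJ.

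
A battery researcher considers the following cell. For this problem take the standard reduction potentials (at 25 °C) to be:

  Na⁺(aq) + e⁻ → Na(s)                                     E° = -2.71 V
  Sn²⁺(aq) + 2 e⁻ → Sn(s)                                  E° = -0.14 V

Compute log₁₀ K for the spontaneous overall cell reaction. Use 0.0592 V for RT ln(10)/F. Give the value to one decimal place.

86.8

Cathode: Sn²⁺/Sn; anode: Na⁺/Na. E°cell = +2.57 V, n = 2.
log K = nE°cell / 0.0592 = (2)(+2.57) / 0.0592 = 86.8.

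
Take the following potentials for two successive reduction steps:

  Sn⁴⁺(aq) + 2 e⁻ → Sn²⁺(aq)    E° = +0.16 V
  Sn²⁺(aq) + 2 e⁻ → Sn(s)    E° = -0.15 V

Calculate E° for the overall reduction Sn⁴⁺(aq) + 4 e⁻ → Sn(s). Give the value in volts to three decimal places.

+0.005 V

Since ΔG° = −nFE° is additive over sequential reductions, n₃E°₃ = n₁E°₁ + n₂E°₂.
E°₃ = (2×+0.16 + 2×-0.15) / 4 = (+0.020) / 4 = +0.005 V.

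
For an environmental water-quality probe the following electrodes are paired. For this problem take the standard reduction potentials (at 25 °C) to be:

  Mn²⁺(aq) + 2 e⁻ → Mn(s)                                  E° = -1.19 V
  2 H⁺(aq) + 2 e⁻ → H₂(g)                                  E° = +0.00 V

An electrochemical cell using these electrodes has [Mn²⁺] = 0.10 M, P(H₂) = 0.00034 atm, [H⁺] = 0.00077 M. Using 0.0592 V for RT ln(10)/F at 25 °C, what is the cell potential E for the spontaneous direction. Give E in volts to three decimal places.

+1.138 V

H⁺/H₂ is the cathode (higher E°), Mn²⁺/Mn the anode: E°cell = +0.00 − (-1.19) = +1.19 V, n = 2.
Overall: 2 H⁺(aq) + Mn(s) → H₂(g) + Mn²⁺(aq)
Q = P(H₂)·[Mn²⁺] / ([H⁺]^2); log Q = 1.758.
E = E° − (0.0592/n) log Q = +1.19 − (0.0592/2)(1.758) = +1.138 V.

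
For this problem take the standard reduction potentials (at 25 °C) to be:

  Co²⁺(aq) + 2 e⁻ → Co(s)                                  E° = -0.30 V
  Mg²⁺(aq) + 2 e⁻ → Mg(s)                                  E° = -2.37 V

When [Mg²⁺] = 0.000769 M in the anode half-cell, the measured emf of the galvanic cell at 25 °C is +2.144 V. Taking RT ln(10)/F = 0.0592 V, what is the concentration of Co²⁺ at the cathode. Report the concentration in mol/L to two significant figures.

0.24 M

Co²⁺/Co is the cathode, Mg²⁺/Mg the anode: E°cell = +2.07 V, n = 2.
Overall reaction: Co²⁺(aq) + Mg(s) → Co(s) + Mg²⁺(aq); Q = [Mg²⁺]^1/[Co²⁺]^1.
From E = E° − (0.0592/n) log Q: log Q = (E° − E)·n/0.0592 = (+2.07 − (+2.144))·2/0.0592 = -2.5000.
So 1·log[Co²⁺] = 1·log(0.000769) − log Q = -3.1141 − (-2.5000) = -0.6141; [Co²⁺] = 10^(-0.6141) ≈ 0.24 M.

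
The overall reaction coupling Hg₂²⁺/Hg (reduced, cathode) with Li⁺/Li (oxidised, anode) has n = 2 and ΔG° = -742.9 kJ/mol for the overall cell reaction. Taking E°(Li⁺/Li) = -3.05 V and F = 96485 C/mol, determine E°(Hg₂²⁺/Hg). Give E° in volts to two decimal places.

+0.80 V

E°cell = −ΔG°/(nF) = −(-742.9×10³)/((2)(96485)) = +3.850 V.
Since Hg₂²⁺/Hg is the cathode and Li⁺/Li the anode, E°cell = E°(Hg₂²⁺/Hg) − E°(Li⁺/Li).
So E°(Hg₂²⁺/Hg) = E°cell + E°(Li⁺/Li) = +3.850 + (-3.05) = +0.80 V.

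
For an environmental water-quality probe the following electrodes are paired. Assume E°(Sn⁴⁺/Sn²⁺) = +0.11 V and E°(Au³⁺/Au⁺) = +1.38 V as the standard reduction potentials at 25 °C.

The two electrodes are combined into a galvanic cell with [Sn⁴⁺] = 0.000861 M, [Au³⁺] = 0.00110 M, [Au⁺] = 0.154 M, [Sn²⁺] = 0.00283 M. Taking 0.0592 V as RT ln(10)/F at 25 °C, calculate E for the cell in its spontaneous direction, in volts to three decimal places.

Au³⁺/Au⁺ is the cathode (higher E°), Sn⁴⁺/Sn²⁺ the anode: E°cell = +1.38 − (+0.11) = +1.27 V, n = 2.
Overall: Au³⁺(aq) + Sn²⁺(aq) → Au⁺(aq) + Sn⁴⁺(aq)
Q = [Au⁺]·[Sn⁴⁺] / ([Au³⁺]·[Sn²⁺]); log Q = 1.629.
E = E° − (0.0592/n) log Q = +1.27 − (0.0592/2)(1.629) = +1.222 V.

+1.222 V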